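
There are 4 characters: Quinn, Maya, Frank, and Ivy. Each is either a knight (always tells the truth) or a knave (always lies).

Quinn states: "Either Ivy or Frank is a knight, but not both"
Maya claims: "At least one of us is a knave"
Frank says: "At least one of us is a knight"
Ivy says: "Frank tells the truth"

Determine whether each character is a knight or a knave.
Quinn is a knave.
Maya is a knight.
Frank is a knight.
Ivy is a knight.

Verification:
- Quinn (knave) says "Either Ivy or Frank is a knight, but not both" - this is FALSE (a lie) because Ivy is a knight and Frank is a knight.
- Maya (knight) says "At least one of us is a knave" - this is TRUE because Quinn is a knave.
- Frank (knight) says "At least one of us is a knight" - this is TRUE because Maya, Frank, and Ivy are knights.
- Ivy (knight) says "Frank tells the truth" - this is TRUE because Frank is a knight.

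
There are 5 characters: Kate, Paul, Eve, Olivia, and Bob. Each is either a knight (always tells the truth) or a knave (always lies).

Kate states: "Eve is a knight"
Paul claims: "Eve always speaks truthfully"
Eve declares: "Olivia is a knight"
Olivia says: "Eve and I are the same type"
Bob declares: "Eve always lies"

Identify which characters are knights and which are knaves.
Kate is a knight.
Paul is a knight.
Eve is a knight.
Olivia is a knight.
Bob is a knave.

Verification:
- Kate (knight) says "Eve is a knight" - this is TRUE because Eve is a knight.
- Paul (knight) says "Eve always speaks truthfully" - this is TRUE because Eve is a knight.
- Eve (knight) says "Olivia is a knight" - this is TRUE because Olivia is a knight.
- Olivia (knight) says "Eve and I are the same type" - this is TRUE because Olivia is a knight and Eve is a knight.
- Bob (knave) says "Eve always lies" - this is FALSE (a lie) because Eve is a knight.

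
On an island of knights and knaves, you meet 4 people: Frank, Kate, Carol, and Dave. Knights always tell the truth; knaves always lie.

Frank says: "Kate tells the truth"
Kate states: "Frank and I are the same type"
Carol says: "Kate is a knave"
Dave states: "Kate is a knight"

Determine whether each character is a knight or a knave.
Frank is a knight.
Kate is a knight.
Carol is a knave.
Dave is a knight.

Verification:
- Frank (knight) says "Kate tells the truth" - this is TRUE because Kate is a knight.
- Kate (knight) says "Frank and I are the same type" - this is TRUE because Kate is a knight and Frank is a knight.
- Carol (knave) says "Kate is a knave" - this is FALSE (a lie) because Kate is a knight.
- Dave (knight) says "Kate is a knight" - this is TRUE because Kate is a knight.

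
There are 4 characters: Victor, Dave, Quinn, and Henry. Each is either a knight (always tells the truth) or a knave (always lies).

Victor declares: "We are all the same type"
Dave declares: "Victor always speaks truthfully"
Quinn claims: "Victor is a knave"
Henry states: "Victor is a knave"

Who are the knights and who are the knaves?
Victor is a knave.
Dave is a knave.
Quinn is a knight.
Henry is a knight.

Verification:
- Victor (knave) says "We are all the same type" - this is FALSE (a lie) because Quinn and Henry are knights and Victor and Dave are knaves.
- Dave (knave) says "Victor always speaks truthfully" - this is FALSE (a lie) because Victor is a knave.
- Quinn (knight) says "Victor is a knave" - this is TRUE because Victor is a knave.
- Henry (knight) says "Victor is a knave" - this is TRUE because Victor is a knave.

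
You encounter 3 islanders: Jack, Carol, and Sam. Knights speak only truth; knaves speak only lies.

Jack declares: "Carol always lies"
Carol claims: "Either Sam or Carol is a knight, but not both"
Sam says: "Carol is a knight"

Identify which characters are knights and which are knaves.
Jack is a knight.
Carol is a knave.
Sam is a knave.

Verification:
- Jack (knight) says "Carol always lies" - this is TRUE because Carol is a knave.
- Carol (knave) says "Either Sam or Carol is a knight, but not both" - this is FALSE (a lie) because Sam is a knave and Carol is a knave.
- Sam (knave) says "Carol is a knight" - this is FALSE (a lie) because Carol is a knave.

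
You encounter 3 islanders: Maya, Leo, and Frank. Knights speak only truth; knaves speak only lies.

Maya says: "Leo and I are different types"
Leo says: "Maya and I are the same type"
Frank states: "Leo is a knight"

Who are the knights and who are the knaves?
Maya is a knight.
Leo is a knave.
Frank is a knave.

Verification:
- Maya (knight) says "Leo and I are different types" - this is TRUE because Maya is a knight and Leo is a knave.
- Leo (knave) says "Maya and I are the same type" - this is FALSE (a lie) because Leo is a knave and Maya is a knight.
- Frank (knave) says "Leo is a knight" - this is FALSE (a lie) because Leo is a knave.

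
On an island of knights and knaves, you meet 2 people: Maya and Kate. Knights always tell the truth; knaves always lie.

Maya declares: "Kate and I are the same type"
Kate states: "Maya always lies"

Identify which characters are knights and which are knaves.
Maya is a knave.
Kate is a knight.

Verification:
- Maya (knave) says "Kate and I are the same type" - this is FALSE (a lie) because Maya is a knave and Kate is a knight.
- Kate (knight) says "Maya always lies" - this is TRUE because Maya is a knave.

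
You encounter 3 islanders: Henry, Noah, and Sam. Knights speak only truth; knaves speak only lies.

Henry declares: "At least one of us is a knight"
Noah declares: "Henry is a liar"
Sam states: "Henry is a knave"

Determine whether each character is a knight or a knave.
Henry is a knight.
Noah is a knave.
Sam is a knave.

Verification:
- Henry (knight) says "At least one of us is a knight" - this is TRUE because Henry is a knight.
- Noah (knave) says "Henry is a liar" - this is FALSE (a lie) because Henry is a knight.
- Sam (knave) says "Henry is a knave" - this is FALSE (a lie) because Henry is a knight.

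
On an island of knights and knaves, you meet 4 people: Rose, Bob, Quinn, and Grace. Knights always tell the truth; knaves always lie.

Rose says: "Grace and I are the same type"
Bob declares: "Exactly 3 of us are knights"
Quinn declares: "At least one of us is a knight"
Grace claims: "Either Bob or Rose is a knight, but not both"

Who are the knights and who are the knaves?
Rose is a knave.
Bob is a knight.
Quinn is a knight.
Grace is a knight.

Verification:
- Rose (knave) says "Grace and I are the same type" - this is FALSE (a lie) because Rose is a knave and Grace is a knight.
- Bob (knight) says "Exactly 3 of us are knights" - this is TRUE because there are 3 knights.
- Quinn (knight) says "At least one of us is a knight" - this is TRUE because Bob, Quinn, and Grace are knights.
- Grace (knight) says "Either Bob or Rose is a knight, but not both" - this is TRUE because Bob is a knight and Rose is a knave.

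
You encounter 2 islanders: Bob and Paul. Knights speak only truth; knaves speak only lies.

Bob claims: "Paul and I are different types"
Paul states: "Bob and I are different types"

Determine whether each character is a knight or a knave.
Bob is a knave.
Paul is a knave.

Verification:
- Bob (knave) says "Paul and I are different types" - this is FALSE (a lie) because Bob is a knave and Paul is a knave.
- Paul (knave) says "Bob and I are different types" - this is FALSE (a lie) because Paul is a knave and Bob is a knave.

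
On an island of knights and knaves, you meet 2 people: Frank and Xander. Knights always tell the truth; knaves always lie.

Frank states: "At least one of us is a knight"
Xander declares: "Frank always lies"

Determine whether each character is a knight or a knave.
Frank is a knight.
Xander is a knave.

Verification:
- Frank (knight) says "At least one of us is a knight" - this is TRUE because Frank is a knight.
- Xander (knave) says "Frank always lies" - this is FALSE (a lie) because Frank is a knight.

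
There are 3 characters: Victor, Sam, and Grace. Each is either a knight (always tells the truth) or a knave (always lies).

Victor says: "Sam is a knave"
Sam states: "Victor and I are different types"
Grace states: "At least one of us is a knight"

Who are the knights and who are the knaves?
Victor is a knave.
Sam is a knight.
Grace is a knight.

Verification:
- Victor (knave) says "Sam is a knave" - this is FALSE (a lie) because Sam is a knight.
- Sam (knight) says "Victor and I are different types" - this is TRUE because Sam is a knight and Victor is a knave.
- Grace (knight) says "At least one of us is a knight" - this is TRUE because Sam and Grace are knights.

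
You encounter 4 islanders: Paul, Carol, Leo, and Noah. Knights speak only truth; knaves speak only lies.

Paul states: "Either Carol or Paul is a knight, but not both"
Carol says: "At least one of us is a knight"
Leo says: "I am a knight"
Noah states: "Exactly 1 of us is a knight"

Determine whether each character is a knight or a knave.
Paul is a knave.
Carol is a knave.
Leo is a knave.
Noah is a knave.

Verification:
- Paul (knave) says "Either Carol or Paul is a knight, but not both" - this is FALSE (a lie) because Carol is a knave and Paul is a knave.
- Carol (knave) says "At least one of us is a knight" - this is FALSE (a lie) because no one is a knight.
- Leo (knave) says "I am a knight" - this is FALSE (a lie) because Leo is a knave.
- Noah (knave) says "Exactly 1 of us is a knight" - this is FALSE (a lie) because there are 0 knights.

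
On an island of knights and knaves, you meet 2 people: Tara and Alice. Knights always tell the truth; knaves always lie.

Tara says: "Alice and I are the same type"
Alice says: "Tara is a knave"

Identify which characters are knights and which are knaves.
Tara is a knave.
Alice is a knight.

Verification:
- Tara (knave) says "Alice and I are the same type" - this is FALSE (a lie) because Tara is a knave and Alice is a knight.
- Alice (knight) says "Tara is a knave" - this is TRUE because Tara is a knave.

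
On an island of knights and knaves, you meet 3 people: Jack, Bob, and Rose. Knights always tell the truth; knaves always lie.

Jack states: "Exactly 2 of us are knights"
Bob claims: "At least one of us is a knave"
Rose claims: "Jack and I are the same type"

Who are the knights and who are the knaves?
Jack is a knight.
Bob is a knight.
Rose is a knave.

Verification:
- Jack (knight) says "Exactly 2 of us are knights" - this is TRUE because there are 2 knights.
- Bob (knight) says "At least one of us is a knave" - this is TRUE because Rose is a knave.
- Rose (knave) says "Jack and I are the same type" - this is FALSE (a lie) because Rose is a knave and Jack is a knight.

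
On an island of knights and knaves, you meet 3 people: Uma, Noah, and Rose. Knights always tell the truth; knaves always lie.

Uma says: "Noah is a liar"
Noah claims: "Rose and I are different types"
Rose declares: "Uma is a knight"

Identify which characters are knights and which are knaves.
Uma is a knave.
Noah is a knight.
Rose is a knave.

Verification:
- Uma (knave) says "Noah is a liar" - this is FALSE (a lie) because Noah is a knight.
- Noah (knight) says "Rose and I are different types" - this is TRUE because Noah is a knight and Rose is a knave.
- Rose (knave) says "Uma is a knight" - this is FALSE (a lie) because Uma is a knave.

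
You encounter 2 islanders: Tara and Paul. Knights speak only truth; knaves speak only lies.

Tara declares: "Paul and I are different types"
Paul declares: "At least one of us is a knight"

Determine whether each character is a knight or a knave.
Tara is a knave.
Paul is a knave.

Verification:
- Tara (knave) says "Paul and I are different types" - this is FALSE (a lie) because Tara is a knave and Paul is a knave.
- Paul (knave) says "At least one of us is a knight" - this is FALSE (a lie) because no one is a knight.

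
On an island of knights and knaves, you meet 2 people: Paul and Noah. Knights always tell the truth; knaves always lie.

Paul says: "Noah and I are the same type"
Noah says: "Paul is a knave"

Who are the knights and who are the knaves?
Paul is a knave.
Noah is a knight.

Verification:
- Paul (knave) says "Noah and I are the same type" - this is FALSE (a lie) because Paul is a knave and Noah is a knight.
- Noah (knight) says "Paul is a knave" - this is TRUE because Paul is a knave.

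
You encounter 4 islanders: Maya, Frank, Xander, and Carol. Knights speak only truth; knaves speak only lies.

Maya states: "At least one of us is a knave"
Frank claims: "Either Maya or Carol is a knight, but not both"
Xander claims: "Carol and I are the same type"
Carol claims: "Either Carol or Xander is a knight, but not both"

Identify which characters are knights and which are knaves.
Maya is a knight.
Frank is a knave.
Xander is a knave.
Carol is a knight.

Verification:
- Maya (knight) says "At least one of us is a knave" - this is TRUE because Frank and Xander are knaves.
- Frank (knave) says "Either Maya or Carol is a knight, but not both" - this is FALSE (a lie) because Maya is a knight and Carol is a knight.
- Xander (knave) says "Carol and I are the same type" - this is FALSE (a lie) because Xander is a knave and Carol is a knight.
- Carol (knight) says "Either Carol or Xander is a knight, but not both" - this is TRUE because Carol is a knight and Xander is a knave.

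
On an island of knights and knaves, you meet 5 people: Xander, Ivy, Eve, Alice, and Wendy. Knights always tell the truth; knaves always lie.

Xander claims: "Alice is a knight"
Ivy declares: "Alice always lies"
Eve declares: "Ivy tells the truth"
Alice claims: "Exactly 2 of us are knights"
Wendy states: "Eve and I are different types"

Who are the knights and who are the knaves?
Xander is a knight.
Ivy is a knave.
Eve is a knave.
Alice is a knight.
Wendy is a knave.

Verification:
- Xander (knight) says "Alice is a knight" - this is TRUE because Alice is a knight.
- Ivy (knave) says "Alice always lies" - this is FALSE (a lie) because Alice is a knight.
- Eve (knave) says "Ivy tells the truth" - this is FALSE (a lie) because Ivy is a knave.
- Alice (knight) says "Exactly 2 of us are knights" - this is TRUE because there are 2 knights.
- Wendy (knave) says "Eve and I are different types" - this is FALSE (a lie) because Wendy is a knave and Eve is a knave.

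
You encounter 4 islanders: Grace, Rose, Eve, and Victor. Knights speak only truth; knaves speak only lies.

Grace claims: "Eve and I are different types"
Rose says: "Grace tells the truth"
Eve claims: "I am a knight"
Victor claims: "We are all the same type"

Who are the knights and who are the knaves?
Grace is a knight.
Rose is a knight.
Eve is a knave.
Victor is a knave.

Verification:
- Grace (knight) says "Eve and I are different types" - this is TRUE because Grace is a knight and Eve is a knave.
- Rose (knight) says "Grace tells the truth" - this is TRUE because Grace is a knight.
- Eve (knave) says "I am a knight" - this is FALSE (a lie) because Eve is a knave.
- Victor (knave) says "We are all the same type" - this is FALSE (a lie) because Grace and Rose are knights and Eve and Victor are knaves.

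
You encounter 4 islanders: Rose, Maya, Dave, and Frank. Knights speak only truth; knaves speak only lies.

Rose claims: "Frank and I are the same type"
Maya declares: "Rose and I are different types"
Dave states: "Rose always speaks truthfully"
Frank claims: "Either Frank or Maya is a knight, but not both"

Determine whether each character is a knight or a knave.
Rose is a knave.
Maya is a knave.
Dave is a knave.
Frank is a knight.

Verification:
- Rose (knave) says "Frank and I are the same type" - this is FALSE (a lie) because Rose is a knave and Frank is a knight.
- Maya (knave) says "Rose and I are different types" - this is FALSE (a lie) because Maya is a knave and Rose is a knave.
- Dave (knave) says "Rose always speaks truthfully" - this is FALSE (a lie) because Rose is a knave.
- Frank (knight) says "Either Frank or Maya is a knight, but not both" - this is TRUE because Frank is a knight and Maya is a knave.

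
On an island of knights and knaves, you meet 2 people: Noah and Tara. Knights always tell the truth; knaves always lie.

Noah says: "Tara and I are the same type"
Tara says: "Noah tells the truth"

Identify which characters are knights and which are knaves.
Noah is a knight.
Tara is a knight.

Verification:
- Noah (knight) says "Tara and I are the same type" - this is TRUE because Noah is a knight and Tara is a knight.
- Tara (knight) says "Noah tells the truth" - this is TRUE because Noah is a knight.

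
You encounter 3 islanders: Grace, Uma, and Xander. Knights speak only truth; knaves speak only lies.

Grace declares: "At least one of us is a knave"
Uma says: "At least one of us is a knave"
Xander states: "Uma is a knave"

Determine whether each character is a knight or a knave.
Grace is a knight.
Uma is a knight.
Xander is a knave.

Verification:
- Grace (knight) says "At least one of us is a knave" - this is TRUE because Xander is a knave.
- Uma (knight) says "At least one of us is a knave" - this is TRUE because Xander is a knave.
- Xander (knave) says "Uma is a knave" - this is FALSE (a lie) because Uma is a knight.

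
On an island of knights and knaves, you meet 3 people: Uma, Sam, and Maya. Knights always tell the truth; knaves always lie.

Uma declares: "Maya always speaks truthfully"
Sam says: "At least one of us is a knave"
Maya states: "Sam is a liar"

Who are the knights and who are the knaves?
Uma is a knave.
Sam is a knight.
Maya is a knave.

Verification:
- Uma (knave) says "Maya always speaks truthfully" - this is FALSE (a lie) because Maya is a knave.
- Sam (knight) says "At least one of us is a knave" - this is TRUE because Uma and Maya are knaves.
- Maya (knave) says "Sam is a liar" - this is FALSE (a lie) because Sam is a knight.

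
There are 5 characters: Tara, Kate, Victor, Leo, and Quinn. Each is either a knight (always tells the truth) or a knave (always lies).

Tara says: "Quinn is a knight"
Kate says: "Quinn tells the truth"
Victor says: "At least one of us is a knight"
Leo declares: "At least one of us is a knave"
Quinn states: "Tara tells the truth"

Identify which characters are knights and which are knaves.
Tara is a knave.
Kate is a knave.
Victor is a knight.
Leo is a knight.
Quinn is a knave.

Verification:
- Tara (knave) says "Quinn is a knight" - this is FALSE (a lie) because Quinn is a knave.
- Kate (knave) says "Quinn tells the truth" - this is FALSE (a lie) because Quinn is a knave.
- Victor (knight) says "At least one of us is a knight" - this is TRUE because Victor and Leo are knights.
- Leo (knight) says "At least one of us is a knave" - this is TRUE because Tara, Kate, and Quinn are knaves.
- Quinn (knave) says "Tara tells the truth" - this is FALSE (a lie) because Tara is a knave.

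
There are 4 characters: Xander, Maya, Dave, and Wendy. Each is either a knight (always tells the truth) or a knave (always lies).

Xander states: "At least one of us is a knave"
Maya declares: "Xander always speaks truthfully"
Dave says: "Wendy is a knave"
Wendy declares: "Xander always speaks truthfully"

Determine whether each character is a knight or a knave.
Xander is a knight.
Maya is a knight.
Dave is a knave.
Wendy is a knight.

Verification:
- Xander (knight) says "At least one of us is a knave" - this is TRUE because Dave is a knave.
- Maya (knight) says "Xander always speaks truthfully" - this is TRUE because Xander is a knight.
- Dave (knave) says "Wendy is a knave" - this is FALSE (a lie) because Wendy is a knight.
- Wendy (knight) says "Xander always speaks truthfully" - this is TRUE because Xander is a knight.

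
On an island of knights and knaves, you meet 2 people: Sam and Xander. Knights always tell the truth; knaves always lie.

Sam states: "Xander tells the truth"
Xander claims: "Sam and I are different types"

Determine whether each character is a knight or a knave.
Sam is a knave.
Xander is a knave.

Verification:
- Sam (knave) says "Xander tells the truth" - this is FALSE (a lie) because Xander is a knave.
- Xander (knave) says "Sam and I are different types" - this is FALSE (a lie) because Xander is a knave and Sam is a knave.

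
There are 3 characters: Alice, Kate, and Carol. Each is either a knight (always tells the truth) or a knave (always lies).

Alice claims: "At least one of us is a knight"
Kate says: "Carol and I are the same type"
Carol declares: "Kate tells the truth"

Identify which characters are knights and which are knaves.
Alice is a knight.
Kate is a knight.
Carol is a knight.

Verification:
- Alice (knight) says "At least one of us is a knight" - this is TRUE because Alice, Kate, and Carol are knights.
- Kate (knight) says "Carol and I are the same type" - this is TRUE because Kate is a knight and Carol is a knight.
- Carol (knight) says "Kate tells the truth" - this is TRUE because Kate is a knight.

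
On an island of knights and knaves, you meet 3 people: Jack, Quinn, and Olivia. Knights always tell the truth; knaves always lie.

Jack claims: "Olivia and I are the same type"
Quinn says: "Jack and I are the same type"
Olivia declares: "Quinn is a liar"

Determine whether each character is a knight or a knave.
Jack is a knight.
Quinn is a knave.
Olivia is a knight.

Verification:
- Jack (knight) says "Olivia and I are the same type" - this is TRUE because Jack is a knight and Olivia is a knight.
- Quinn (knave) says "Jack and I are the same type" - this is FALSE (a lie) because Quinn is a knave and Jack is a knight.
- Olivia (knight) says "Quinn is a liar" - this is TRUE because Quinn is a knave.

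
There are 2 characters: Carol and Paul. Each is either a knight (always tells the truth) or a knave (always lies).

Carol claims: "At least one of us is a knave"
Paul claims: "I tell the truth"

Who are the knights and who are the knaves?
Carol is a knight.
Paul is a knave.

Verification:
- Carol (knight) says "At least one of us is a knave" - this is TRUE because Paul is a knave.
- Paul (knave) says "I tell the truth" - this is FALSE (a lie) because Paul is a knave.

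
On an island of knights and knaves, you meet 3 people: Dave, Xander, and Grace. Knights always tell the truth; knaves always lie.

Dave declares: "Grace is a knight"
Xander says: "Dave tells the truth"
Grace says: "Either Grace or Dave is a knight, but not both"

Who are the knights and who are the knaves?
Dave is a knave.
Xander is a knave.
Grace is a knave.

Verification:
- Dave (knave) says "Grace is a knight" - this is FALSE (a lie) because Grace is a knave.
- Xander (knave) says "Dave tells the truth" - this is FALSE (a lie) because Dave is a knave.
- Grace (knave) says "Either Grace or Dave is a knight, but not both" - this is FALSE (a lie) because Grace is a knave and Dave is a knave.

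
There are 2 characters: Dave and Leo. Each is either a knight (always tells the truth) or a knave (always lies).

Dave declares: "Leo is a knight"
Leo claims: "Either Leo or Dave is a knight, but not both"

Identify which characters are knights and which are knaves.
Dave is a knave.
Leo is a knave.

Verification:
- Dave (knave) says "Leo is a knight" - this is FALSE (a lie) because Leo is a knave.
- Leo (knave) says "Either Leo or Dave is a knight, but not both" - this is FALSE (a lie) because Leo is a knave and Dave is a knave.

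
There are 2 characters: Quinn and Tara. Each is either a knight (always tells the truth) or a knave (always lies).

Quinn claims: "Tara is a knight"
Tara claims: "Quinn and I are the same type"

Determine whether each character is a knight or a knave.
Quinn is a knight.
Tara is a knight.

Verification:
- Quinn (knight) says "Tara is a knight" - this is TRUE because Tara is a knight.
- Tara (knight) says "Quinn and I are the same type" - this is TRUE because Tara is a knight and Quinn is a knight.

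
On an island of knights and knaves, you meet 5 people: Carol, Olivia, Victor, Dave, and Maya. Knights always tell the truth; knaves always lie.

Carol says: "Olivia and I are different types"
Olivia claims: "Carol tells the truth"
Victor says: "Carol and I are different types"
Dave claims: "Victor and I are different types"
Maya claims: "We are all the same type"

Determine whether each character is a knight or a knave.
Carol is a knave.
Olivia is a knave.
Victor is a knave.
Dave is a knight.
Maya is a knave.

Verification:
- Carol (knave) says "Olivia and I are different types" - this is FALSE (a lie) because Carol is a knave and Olivia is a knave.
- Olivia (knave) says "Carol tells the truth" - this is FALSE (a lie) because Carol is a knave.
- Victor (knave) says "Carol and I are different types" - this is FALSE (a lie) because Victor is a knave and Carol is a knave.
- Dave (knight) says "Victor and I are different types" - this is TRUE because Dave is a knight and Victor is a knave.
- Maya (knave) says "We are all the same type" - this is FALSE (a lie) because Dave is a knight and Carol, Olivia, Victor, and Maya are knaves.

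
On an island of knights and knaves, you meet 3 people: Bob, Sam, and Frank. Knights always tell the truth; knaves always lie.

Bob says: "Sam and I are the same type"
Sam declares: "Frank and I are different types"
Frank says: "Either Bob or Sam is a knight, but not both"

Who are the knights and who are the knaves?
Bob is a knight.
Sam is a knight.
Frank is a knave.

Verification:
- Bob (knight) says "Sam and I are the same type" - this is TRUE because Bob is a knight and Sam is a knight.
- Sam (knight) says "Frank and I are different types" - this is TRUE because Sam is a knight and Frank is a knave.
- Frank (knave) says "Either Bob or Sam is a knight, but not both" - this is FALSE (a lie) because Bob is a knight and Sam is a knight.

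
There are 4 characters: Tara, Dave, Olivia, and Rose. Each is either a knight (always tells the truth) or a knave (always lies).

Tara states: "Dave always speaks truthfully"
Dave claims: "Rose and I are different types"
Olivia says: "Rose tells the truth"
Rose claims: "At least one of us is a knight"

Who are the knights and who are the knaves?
Tara is a knave.
Dave is a knave.
Olivia is a knave.
Rose is a knave.

Verification:
- Tara (knave) says "Dave always speaks truthfully" - this is FALSE (a lie) because Dave is a knave.
- Dave (knave) says "Rose and I are different types" - this is FALSE (a lie) because Dave is a knave and Rose is a knave.
- Olivia (knave) says "Rose tells the truth" - this is FALSE (a lie) because Rose is a knave.
- Rose (knave) says "At least one of us is a knight" - this is FALSE (a lie) because no one is a knight.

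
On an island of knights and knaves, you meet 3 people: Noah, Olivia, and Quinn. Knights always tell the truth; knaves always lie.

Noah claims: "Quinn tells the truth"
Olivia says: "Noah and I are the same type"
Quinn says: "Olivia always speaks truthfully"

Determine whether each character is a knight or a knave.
Noah is a knight.
Olivia is a knight.
Quinn is a knight.

Verification:
- Noah (knight) says "Quinn tells the truth" - this is TRUE because Quinn is a knight.
- Olivia (knight) says "Noah and I are the same type" - this is TRUE because Olivia is a knight and Noah is a knight.
- Quinn (knight) says "Olivia always speaks truthfully" - this is TRUE because Olivia is a knight.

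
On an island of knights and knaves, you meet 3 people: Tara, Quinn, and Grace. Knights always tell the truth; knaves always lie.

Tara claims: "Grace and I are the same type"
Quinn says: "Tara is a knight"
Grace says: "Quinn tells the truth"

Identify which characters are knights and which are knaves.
Tara is a knight.
Quinn is a knight.
Grace is a knight.

Verification:
- Tara (knight) says "Grace and I are the same type" - this is TRUE because Tara is a knight and Grace is a knight.
- Quinn (knight) says "Tara is a knight" - this is TRUE because Tara is a knight.
- Grace (knight) says "Quinn tells the truth" - this is TRUE because Quinn is a knight.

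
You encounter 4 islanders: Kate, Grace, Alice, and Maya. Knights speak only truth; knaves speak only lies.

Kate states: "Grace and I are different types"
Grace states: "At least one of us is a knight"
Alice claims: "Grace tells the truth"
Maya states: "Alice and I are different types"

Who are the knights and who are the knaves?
Kate is a knave.
Grace is a knave.
Alice is a knave.
Maya is a knave.

Verification:
- Kate (knave) says "Grace and I are different types" - this is FALSE (a lie) because Kate is a knave and Grace is a knave.
- Grace (knave) says "At least one of us is a knight" - this is FALSE (a lie) because no one is a knight.
- Alice (knave) says "Grace tells the truth" - this is FALSE (a lie) because Grace is a knave.
- Maya (knave) says "Alice and I are different types" - this is FALSE (a lie) because Maya is a knave and Alice is a knave.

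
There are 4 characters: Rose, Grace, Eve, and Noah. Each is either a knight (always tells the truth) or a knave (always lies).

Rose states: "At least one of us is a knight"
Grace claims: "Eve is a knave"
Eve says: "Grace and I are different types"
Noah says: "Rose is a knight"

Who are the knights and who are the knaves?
Rose is a knight.
Grace is a knave.
Eve is a knight.
Noah is a knight.

Verification:
- Rose (knight) says "At least one of us is a knight" - this is TRUE because Rose, Eve, and Noah are knights.
- Grace (knave) says "Eve is a knave" - this is FALSE (a lie) because Eve is a knight.
- Eve (knight) says "Grace and I are different types" - this is TRUE because Eve is a knight and Grace is a knave.
- Noah (knight) says "Rose is a knight" - this is TRUE because Rose is a knight.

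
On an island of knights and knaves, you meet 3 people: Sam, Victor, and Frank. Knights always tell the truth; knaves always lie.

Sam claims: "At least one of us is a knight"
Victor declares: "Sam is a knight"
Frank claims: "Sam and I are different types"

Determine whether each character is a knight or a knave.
Sam is a knave.
Victor is a knave.
Frank is a knave.

Verification:
- Sam (knave) says "At least one of us is a knight" - this is FALSE (a lie) because no one is a knight.
- Victor (knave) says "Sam is a knight" - this is FALSE (a lie) because Sam is a knave.
- Frank (knave) says "Sam and I are different types" - this is FALSE (a lie) because Frank is a knave and Sam is a knave.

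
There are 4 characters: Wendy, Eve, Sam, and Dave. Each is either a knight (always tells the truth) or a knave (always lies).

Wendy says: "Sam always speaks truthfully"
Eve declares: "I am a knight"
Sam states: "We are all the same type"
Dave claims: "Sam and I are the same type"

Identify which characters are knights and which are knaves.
Wendy is a knight.
Eve is a knight.
Sam is a knight.
Dave is a knight.

Verification:
- Wendy (knight) says "Sam always speaks truthfully" - this is TRUE because Sam is a knight.
- Eve (knight) says "I am a knight" - this is TRUE because Eve is a knight.
- Sam (knight) says "We are all the same type" - this is TRUE because Wendy, Eve, Sam, and Dave are knights.
- Dave (knight) says "Sam and I are the same type" - this is TRUE because Dave is a knight and Sam is a knight.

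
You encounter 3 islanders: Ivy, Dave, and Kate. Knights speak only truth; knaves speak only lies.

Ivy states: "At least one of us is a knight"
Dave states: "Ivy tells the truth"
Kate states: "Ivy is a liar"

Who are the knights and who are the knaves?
Ivy is a knight.
Dave is a knight.
Kate is a knave.

Verification:
- Ivy (knight) says "At least one of us is a knight" - this is TRUE because Ivy and Dave are knights.
- Dave (knight) says "Ivy tells the truth" - this is TRUE because Ivy is a knight.
- Kate (knave) says "Ivy is a liar" - this is FALSE (a lie) because Ivy is a knight.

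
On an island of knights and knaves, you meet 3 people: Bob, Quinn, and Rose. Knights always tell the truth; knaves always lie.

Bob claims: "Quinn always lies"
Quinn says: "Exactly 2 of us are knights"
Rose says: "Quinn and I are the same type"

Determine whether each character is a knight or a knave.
Bob is a knave.
Quinn is a knight.
Rose is a knight.

Verification:
- Bob (knave) says "Quinn always lies" - this is FALSE (a lie) because Quinn is a knight.
- Quinn (knight) says "Exactly 2 of us are knights" - this is TRUE because there are 2 knights.
- Rose (knight) says "Quinn and I are the same type" - this is TRUE because Rose is a knight and Quinn is a knight.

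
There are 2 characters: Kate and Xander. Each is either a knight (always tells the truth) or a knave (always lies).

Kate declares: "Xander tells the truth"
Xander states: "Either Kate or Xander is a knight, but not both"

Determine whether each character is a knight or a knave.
Kate is a knave.
Xander is a knave.

Verification:
- Kate (knave) says "Xander tells the truth" - this is FALSE (a lie) because Xander is a knave.
- Xander (knave) says "Either Kate or Xander is a knight, but not both" - this is FALSE (a lie) because Kate is a knave and Xander is a knave.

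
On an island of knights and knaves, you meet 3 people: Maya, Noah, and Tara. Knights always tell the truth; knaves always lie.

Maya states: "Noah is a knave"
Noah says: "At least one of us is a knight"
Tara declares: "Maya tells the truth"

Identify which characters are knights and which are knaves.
Maya is a knave.
Noah is a knight.
Tara is a knave.

Verification:
- Maya (knave) says "Noah is a knave" - this is FALSE (a lie) because Noah is a knight.
- Noah (knight) says "At least one of us is a knight" - this is TRUE because Noah is a knight.
- Tara (knave) says "Maya tells the truth" - this is FALSE (a lie) because Maya is a knave.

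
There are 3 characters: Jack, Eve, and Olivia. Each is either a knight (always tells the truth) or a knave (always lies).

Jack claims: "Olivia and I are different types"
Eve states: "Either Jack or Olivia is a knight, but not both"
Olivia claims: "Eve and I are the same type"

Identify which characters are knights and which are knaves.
Jack is a knight.
Eve is a knight.
Olivia is a knave.

Verification:
- Jack (knight) says "Olivia and I are different types" - this is TRUE because Jack is a knight and Olivia is a knave.
- Eve (knight) says "Either Jack or Olivia is a knight, but not both" - this is TRUE because Jack is a knight and Olivia is a knave.
- Olivia (knave) says "Eve and I are the same type" - this is FALSE (a lie) because Olivia is a knave and Eve is a knight.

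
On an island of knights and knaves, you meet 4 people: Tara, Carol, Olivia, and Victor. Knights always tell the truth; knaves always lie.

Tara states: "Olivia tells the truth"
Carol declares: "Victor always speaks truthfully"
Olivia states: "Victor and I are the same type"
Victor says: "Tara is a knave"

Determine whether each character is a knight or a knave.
Tara is a knave.
Carol is a knight.
Olivia is a knave.
Victor is a knight.

Verification:
- Tara (knave) says "Olivia tells the truth" - this is FALSE (a lie) because Olivia is a knave.
- Carol (knight) says "Victor always speaks truthfully" - this is TRUE because Victor is a knight.
- Olivia (knave) says "Victor and I are the same type" - this is FALSE (a lie) because Olivia is a knave and Victor is a knight.
- Victor (knight) says "Tara is a knave" - this is TRUE because Tara is a knave.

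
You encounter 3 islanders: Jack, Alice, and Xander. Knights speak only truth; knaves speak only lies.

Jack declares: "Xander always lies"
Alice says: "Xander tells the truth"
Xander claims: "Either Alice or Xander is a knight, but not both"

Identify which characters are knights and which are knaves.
Jack is a knight.
Alice is a knave.
Xander is a knave.

Verification:
- Jack (knight) says "Xander always lies" - this is TRUE because Xander is a knave.
- Alice (knave) says "Xander tells the truth" - this is FALSE (a lie) because Xander is a knave.
- Xander (knave) says "Either Alice or Xander is a knight, but not both" - this is FALSE (a lie) because Alice is a knave and Xander is a knave.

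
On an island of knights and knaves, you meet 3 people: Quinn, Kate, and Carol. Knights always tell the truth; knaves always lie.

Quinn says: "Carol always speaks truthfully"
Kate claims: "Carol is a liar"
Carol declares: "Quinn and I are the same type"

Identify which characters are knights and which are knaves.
Quinn is a knight.
Kate is a knave.
Carol is a knight.

Verification:
- Quinn (knight) says "Carol always speaks truthfully" - this is TRUE because Carol is a knight.
- Kate (knave) says "Carol is a liar" - this is FALSE (a lie) because Carol is a knight.
- Carol (knight) says "Quinn and I are the same type" - this is TRUE because Carol is a knight and Quinn is a knight.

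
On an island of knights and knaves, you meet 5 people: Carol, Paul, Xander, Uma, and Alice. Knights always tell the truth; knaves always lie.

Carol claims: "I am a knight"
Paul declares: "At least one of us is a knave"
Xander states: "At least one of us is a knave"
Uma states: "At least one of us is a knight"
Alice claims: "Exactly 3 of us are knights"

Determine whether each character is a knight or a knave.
Carol is a knight.
Paul is a knight.
Xander is a knight.
Uma is a knight.
Alice is a knave.

Verification:
- Carol (knight) says "I am a knight" - this is TRUE because Carol is a knight.
- Paul (knight) says "At least one of us is a knave" - this is TRUE because Alice is a knave.
- Xander (knight) says "At least one of us is a knave" - this is TRUE because Alice is a knave.
- Uma (knight) says "At least one of us is a knight" - this is TRUE because Carol, Paul, Xander, and Uma are knights.
- Alice (knave) says "Exactly 3 of us are knights" - this is FALSE (a lie) because there are 4 knights.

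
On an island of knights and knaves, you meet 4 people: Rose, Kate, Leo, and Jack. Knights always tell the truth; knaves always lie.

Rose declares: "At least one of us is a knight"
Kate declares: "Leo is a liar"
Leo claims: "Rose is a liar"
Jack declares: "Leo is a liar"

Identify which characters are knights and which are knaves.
Rose is a knight.
Kate is a knight.
Leo is a knave.
Jack is a knight.

Verification:
- Rose (knight) says "At least one of us is a knight" - this is TRUE because Rose, Kate, and Jack are knights.
- Kate (knight) says "Leo is a liar" - this is TRUE because Leo is a knave.
- Leo (knave) says "Rose is a liar" - this is FALSE (a lie) because Rose is a knight.
- Jack (knight) says "Leo is a liar" - this is TRUE because Leo is a knave.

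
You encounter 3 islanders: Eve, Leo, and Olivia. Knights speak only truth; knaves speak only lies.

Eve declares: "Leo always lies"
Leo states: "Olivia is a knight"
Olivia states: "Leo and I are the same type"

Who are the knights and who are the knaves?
Eve is a knave.
Leo is a knight.
Olivia is a knight.

Verification:
- Eve (knave) says "Leo always lies" - this is FALSE (a lie) because Leo is a knight.
- Leo (knight) says "Olivia is a knight" - this is TRUE because Olivia is a knight.
- Olivia (knight) says "Leo and I are the same type" - this is TRUE because Olivia is a knight and Leo is a knight.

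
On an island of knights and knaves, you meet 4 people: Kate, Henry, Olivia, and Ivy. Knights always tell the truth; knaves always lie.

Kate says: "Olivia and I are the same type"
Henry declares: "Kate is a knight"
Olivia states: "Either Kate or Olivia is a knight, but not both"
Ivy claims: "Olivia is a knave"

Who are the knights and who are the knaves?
Kate is a knave.
Henry is a knave.
Olivia is a knight.
Ivy is a knave.

Verification:
- Kate (knave) says "Olivia and I are the same type" - this is FALSE (a lie) because Kate is a knave and Olivia is a knight.
- Henry (knave) says "Kate is a knight" - this is FALSE (a lie) because Kate is a knave.
- Olivia (knight) says "Either Kate or Olivia is a knight, but not both" - this is TRUE because Kate is a knave and Olivia is a knight.
- Ivy (knave) says "Olivia is a knave" - this is FALSE (a lie) because Olivia is a knight.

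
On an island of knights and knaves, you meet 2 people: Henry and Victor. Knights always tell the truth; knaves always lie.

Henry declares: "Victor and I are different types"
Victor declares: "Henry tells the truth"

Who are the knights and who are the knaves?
Henry is a knave.
Victor is a knave.

Verification:
- Henry (knave) says "Victor and I are different types" - this is FALSE (a lie) because Henry is a knave and Victor is a knave.
- Victor (knave) says "Henry tells the truth" - this is FALSE (a lie) because Henry is a knave.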